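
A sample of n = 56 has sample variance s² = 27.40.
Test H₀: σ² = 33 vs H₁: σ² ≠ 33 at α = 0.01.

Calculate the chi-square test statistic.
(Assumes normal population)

df = n - 1 = 55
χ² = (n-1)s²/σ₀² = 55×27.40/33 = 45.6667
Critical values: χ²_{0.995,55} = 31.735, χ²_{0.005,55} = 85.749
Rejection region: χ² < 31.735 or χ² > 85.749
Decision: fail to reject H₀

Answer: χ² = 45.6667, fail to reject H₀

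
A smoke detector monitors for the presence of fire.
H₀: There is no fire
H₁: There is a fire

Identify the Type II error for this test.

Type I error: rejecting H₀ when it is actually true (false positive).
Type II error: failing to reject H₀ when H₁ is actually true (false negative).

Answer: The alarm fails to sound when there actually is a fire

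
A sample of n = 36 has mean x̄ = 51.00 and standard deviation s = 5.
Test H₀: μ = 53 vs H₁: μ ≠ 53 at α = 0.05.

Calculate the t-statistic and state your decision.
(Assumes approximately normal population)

Answer: t = -2.4001, reject H₀

Derivation:
df = n - 1 = 35
SE = s/√n = 5/√36 = 0.8333
t = (x̄ - μ₀)/SE = (51.00 - 53)/0.8333 = -2.4001
Critical value: t_{0.025,35} = ±2.030
p-value ≈ 0.0218
Decision: reject H₀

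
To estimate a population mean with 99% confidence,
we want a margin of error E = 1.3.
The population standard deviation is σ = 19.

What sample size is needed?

Answer: n = 1418

Derivation:
z_0.005 = 2.576
n = (z×σ/E)² = (2.576×19/1.3)²
n = 1417.4646
Round up: n = 1418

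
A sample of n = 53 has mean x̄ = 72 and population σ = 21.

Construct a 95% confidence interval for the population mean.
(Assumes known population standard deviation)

Confidence level: 95%, α = 0.05
z_0.025 = 1.960
SE = σ/√n = 21/√53 = 2.8846
Margin of error = 1.960 × 2.8846 = 5.6538
CI: x̄ ± margin = 72 ± 5.6538
CI: (66.3462, 77.6538)

Answer: (66.3462, 77.6538)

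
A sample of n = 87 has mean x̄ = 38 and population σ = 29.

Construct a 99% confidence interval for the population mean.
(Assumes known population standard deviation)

Confidence level: 99%, α = 0.01
z_0.005 = 2.576
SE = σ/√n = 29/√87 = 3.1091
Margin of error = 2.576 × 3.1091 = 8.0090
CI: x̄ ± margin = 38 ± 8.0090
CI: (29.9910, 46.0090)

Answer: (29.9910, 46.0090)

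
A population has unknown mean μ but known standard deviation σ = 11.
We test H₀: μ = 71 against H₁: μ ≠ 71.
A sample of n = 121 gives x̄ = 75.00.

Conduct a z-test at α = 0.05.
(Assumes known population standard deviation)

Answer: z = 4.0000, reject H₀

Derivation:
Standard error: SE = σ/√n = 11/√121 = 1.0000
z-statistic: z = (x̄ - μ₀)/SE = (75.00 - 71)/1.0000 = 4.0000
Critical value: ±1.960
p-value = 0.0001
Decision: reject H₀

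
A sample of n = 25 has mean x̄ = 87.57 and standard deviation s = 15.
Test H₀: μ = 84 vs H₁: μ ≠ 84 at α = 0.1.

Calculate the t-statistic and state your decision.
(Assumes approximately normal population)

Answer: t = 1.1900, fail to reject H₀

Derivation:
df = n - 1 = 24
SE = s/√n = 15/√25 = 3.0000
t = (x̄ - μ₀)/SE = (87.57 - 84)/3.0000 = 1.1900
Critical value: t_{0.05,24} = ±1.711
p-value ≈ 0.2457
Decision: fail to reject H₀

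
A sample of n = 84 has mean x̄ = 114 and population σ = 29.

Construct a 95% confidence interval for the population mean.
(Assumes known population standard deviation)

Confidence level: 95%, α = 0.05
z_0.025 = 1.960
SE = σ/√n = 29/√84 = 3.1642
Margin of error = 1.960 × 3.1642 = 6.2018
CI: x̄ ± margin = 114 ± 6.2018
CI: (107.7982, 120.2018)

Answer: (107.7982, 120.2018)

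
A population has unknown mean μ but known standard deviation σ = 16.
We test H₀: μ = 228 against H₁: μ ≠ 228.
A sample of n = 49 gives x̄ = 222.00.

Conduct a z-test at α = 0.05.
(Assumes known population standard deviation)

Standard error: SE = σ/√n = 16/√49 = 2.2857
z-statistic: z = (x̄ - μ₀)/SE = (222.00 - 228)/2.2857 = -2.6250
Critical value: ±1.960
p-value = 0.0087
Decision: reject H₀

Answer: z = -2.6250, reject H₀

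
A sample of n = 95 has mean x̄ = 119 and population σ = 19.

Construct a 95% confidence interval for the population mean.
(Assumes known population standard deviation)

Confidence level: 95%, α = 0.05
z_0.025 = 1.960
SE = σ/√n = 19/√95 = 1.9494
Margin of error = 1.960 × 1.9494 = 3.8208
CI: x̄ ± margin = 119 ± 3.8208
CI: (115.1792, 122.8208)

Answer: (115.1792, 122.8208)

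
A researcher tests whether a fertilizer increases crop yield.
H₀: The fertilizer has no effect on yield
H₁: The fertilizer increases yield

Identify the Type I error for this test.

Answer: Concluding the fertilizer works when it doesn't

Derivation:
Type I error (α): Rejecting H₀ when H₀ is true
Type II error (β): Failing to reject H₀ when H₁ is true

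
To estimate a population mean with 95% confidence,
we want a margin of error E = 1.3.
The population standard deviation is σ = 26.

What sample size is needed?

z_0.025 = 1.960
n = (z×σ/E)² = (1.960×26/1.3)²
n = 1536.6400
Round up: n = 1537

Answer: n = 1537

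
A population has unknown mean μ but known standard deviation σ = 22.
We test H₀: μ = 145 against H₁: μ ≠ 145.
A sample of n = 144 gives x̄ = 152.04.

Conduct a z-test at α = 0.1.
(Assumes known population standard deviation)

Answer: z = 3.8401, reject H₀

Derivation:
Standard error: SE = σ/√n = 22/√144 = 1.8333
z-statistic: z = (x̄ - μ₀)/SE = (152.04 - 145)/1.8333 = 3.8401
Critical value: ±1.645
p-value = 0.0001
Decision: reject H₀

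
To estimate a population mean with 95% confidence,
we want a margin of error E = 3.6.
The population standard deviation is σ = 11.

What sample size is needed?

z_0.025 = 1.960
n = (z×σ/E)² = (1.960×11/3.6)²
n = 35.8668
Round up: n = 36

Answer: n = 36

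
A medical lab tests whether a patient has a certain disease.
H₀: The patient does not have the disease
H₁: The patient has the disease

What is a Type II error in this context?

Type I error (α): Rejecting H₀ when H₀ is true
Type II error (β): Failing to reject H₀ when H₁ is true

Answer: Failing to diagnose a patient who actually has the disease (false negative)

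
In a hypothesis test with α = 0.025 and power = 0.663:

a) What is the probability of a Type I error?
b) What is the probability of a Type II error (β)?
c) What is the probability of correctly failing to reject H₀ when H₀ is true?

Answer: a) 0.025, b) 0.337, c) 0.975

Derivation:
a) Type I error probability = α = 0.025
b) Power = P(reject H₀ | H₁ true) = 1 - β = 0.663, so Type II error probability = β = 1 - Power = 0.337
c) P(fail to reject H₀ | H₀ true) = 1 - α = 0.975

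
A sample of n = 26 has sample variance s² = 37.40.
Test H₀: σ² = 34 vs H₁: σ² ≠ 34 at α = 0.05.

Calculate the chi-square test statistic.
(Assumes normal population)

df = n - 1 = 25
χ² = (n-1)s²/σ₀² = 25×37.40/34 = 27.5000
Critical values: χ²_{0.975,25} = 13.120, χ²_{0.025,25} = 40.646
Rejection region: χ² < 13.120 or χ² > 40.646
Decision: fail to reject H₀

Answer: χ² = 27.5000, fail to reject H₀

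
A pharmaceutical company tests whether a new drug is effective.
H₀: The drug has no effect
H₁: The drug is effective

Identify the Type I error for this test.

Answer: Concluding the drug is effective when it actually has no effect

Derivation:
A Type I error (probability α) occurs when we reject a true H₀.
A Type II error (probability β) occurs when we fail to reject a false H₀.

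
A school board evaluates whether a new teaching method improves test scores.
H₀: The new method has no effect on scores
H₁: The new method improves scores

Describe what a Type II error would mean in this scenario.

Answer: Failing to adopt an effective teaching method

Derivation:
Type I error: rejecting H₀ when it is actually true (false positive).
Type II error: failing to reject H₀ when H₁ is actually true (false negative).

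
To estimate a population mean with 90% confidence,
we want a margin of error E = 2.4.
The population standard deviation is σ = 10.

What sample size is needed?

z_0.05 = 1.645
n = (z×σ/E)² = (1.645×10/2.4)²
n = 46.9796
Round up: n = 47

Answer: n = 47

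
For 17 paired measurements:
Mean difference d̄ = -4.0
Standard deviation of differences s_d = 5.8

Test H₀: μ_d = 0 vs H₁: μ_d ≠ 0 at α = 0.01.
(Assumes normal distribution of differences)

Answer: t = -2.8435, fail to reject H₀

Derivation:
df = n - 1 = 16
SE = s_d/√n = 5.8/√17 = 1.4067
t = d̄/SE = -4.0/1.4067 = -2.8435
Critical value: t_{0.005,16} = ±2.921
p-value ≈ 0.0117
Decision: fail to reject H₀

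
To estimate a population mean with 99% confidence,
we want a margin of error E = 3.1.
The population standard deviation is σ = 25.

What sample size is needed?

z_0.005 = 2.576
n = (z×σ/E)² = (2.576×25/3.1)²
n = 431.5671
Round up: n = 432

Answer: n = 432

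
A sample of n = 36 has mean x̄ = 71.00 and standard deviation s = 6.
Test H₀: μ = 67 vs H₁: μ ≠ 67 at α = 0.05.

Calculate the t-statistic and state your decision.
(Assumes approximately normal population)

df = n - 1 = 35
SE = s/√n = 6/√36 = 1.0000
t = (x̄ - μ₀)/SE = (71.00 - 67)/1.0000 = 4.0000
Critical value: t_{0.025,35} = ±2.030
p-value ≈ 0.0003
Decision: reject H₀

Answer: t = 4.0000, reject H₀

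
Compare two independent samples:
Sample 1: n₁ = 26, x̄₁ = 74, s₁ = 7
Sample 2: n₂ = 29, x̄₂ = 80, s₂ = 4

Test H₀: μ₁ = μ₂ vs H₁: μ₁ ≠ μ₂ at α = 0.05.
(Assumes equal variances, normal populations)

Answer: t = -3.9541, reject H₀

Derivation:
Pooled variance: s²_p = [25×7² + 28×4²]/(53) = 31.5660
s_p = 5.6184
SE = s_p×√(1/n₁ + 1/n₂) = 5.6184×√(1/26 + 1/29) = 1.5174
t = (x̄₁ - x̄₂)/SE = (74 - 80)/1.5174 = -3.9541
df = 53, t-critical = ±2.006
Decision: reject H₀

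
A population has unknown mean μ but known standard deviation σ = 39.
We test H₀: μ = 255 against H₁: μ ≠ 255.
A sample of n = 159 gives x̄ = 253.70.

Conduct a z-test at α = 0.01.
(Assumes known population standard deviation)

Answer: z = -0.4203, fail to reject H₀

Derivation:
Standard error: SE = σ/√n = 39/√159 = 3.0929
z-statistic: z = (x̄ - μ₀)/SE = (253.70 - 255)/3.0929 = -0.4203
Critical value: ±2.576
p-value = 0.6743
Decision: fail to reject H₀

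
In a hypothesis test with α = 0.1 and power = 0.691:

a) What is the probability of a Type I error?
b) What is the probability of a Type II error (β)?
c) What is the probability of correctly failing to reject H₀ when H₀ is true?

a) Type I error probability = α = 0.1
b) Power = P(reject H₀ | H₁ true) = 1 - β = 0.691, so Type II error probability = β = 1 - Power = 0.309
c) P(fail to reject H₀ | H₀ true) = 1 - α = 0.9

Answer: a) 0.1, b) 0.309, c) 0.9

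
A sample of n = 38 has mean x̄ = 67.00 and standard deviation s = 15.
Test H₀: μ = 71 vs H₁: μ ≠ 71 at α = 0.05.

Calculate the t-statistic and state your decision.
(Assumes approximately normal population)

Answer: t = -1.6439, fail to reject H₀

Derivation:
df = n - 1 = 37
SE = s/√n = 15/√38 = 2.4333
t = (x̄ - μ₀)/SE = (67.00 - 71)/2.4333 = -1.6439
Critical value: t_{0.025,37} = ±2.026
p-value ≈ 0.1087
Decision: fail to reject H₀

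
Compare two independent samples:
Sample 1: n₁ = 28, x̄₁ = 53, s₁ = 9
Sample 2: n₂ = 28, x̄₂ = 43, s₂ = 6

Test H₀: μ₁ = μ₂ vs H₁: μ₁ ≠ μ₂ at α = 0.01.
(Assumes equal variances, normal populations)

Answer: t = 4.8921, reject H₀

Derivation:
Pooled variance: s²_p = [27×9² + 27×6²]/(54) = 58.5000
s_p = 7.6485
SE = s_p×√(1/n₁ + 1/n₂) = 7.6485×√(1/28 + 1/28) = 2.0441
t = (x̄₁ - x̄₂)/SE = (53 - 43)/2.0441 = 4.8921
df = 54, t-critical = ±2.670
Decision: reject H₀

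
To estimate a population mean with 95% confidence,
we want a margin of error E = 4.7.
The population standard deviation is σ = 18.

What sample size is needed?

Answer: n = 57

Derivation:
z_0.025 = 1.960
n = (z×σ/E)² = (1.960×18/4.7)²
n = 56.3458
Round up: n = 57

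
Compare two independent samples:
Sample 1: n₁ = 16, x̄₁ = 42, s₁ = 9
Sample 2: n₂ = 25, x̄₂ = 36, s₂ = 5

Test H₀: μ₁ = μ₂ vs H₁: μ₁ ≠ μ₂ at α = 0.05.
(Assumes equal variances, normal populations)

Answer: t = 2.7471, reject H₀

Derivation:
Pooled variance: s²_p = [15×9² + 24×5²]/(39) = 46.5385
s_p = 6.8219
SE = s_p×√(1/n₁ + 1/n₂) = 6.8219×√(1/16 + 1/25) = 2.1841
t = (x̄₁ - x̄₂)/SE = (42 - 36)/2.1841 = 2.7471
df = 39, t-critical = ±2.023
Decision: reject H₀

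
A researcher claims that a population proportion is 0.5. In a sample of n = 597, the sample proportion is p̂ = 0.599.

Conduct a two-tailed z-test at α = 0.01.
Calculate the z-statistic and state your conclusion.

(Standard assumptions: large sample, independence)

Answer: z = 4.8378, reject H₀

Derivation:
H₀: p = 0.5, H₁: p ≠ 0.5
Standard error: SE = √(p₀(1-p₀)/n) = √(0.5×0.5/597) = 0.020464
z-statistic: z = (p̂ - p₀)/SE = (0.599 - 0.5)/0.020464 = 4.8378
Critical value: z_0.005 = ±2.576
p-value < 0.0001
Decision: reject H₀ at α = 0.01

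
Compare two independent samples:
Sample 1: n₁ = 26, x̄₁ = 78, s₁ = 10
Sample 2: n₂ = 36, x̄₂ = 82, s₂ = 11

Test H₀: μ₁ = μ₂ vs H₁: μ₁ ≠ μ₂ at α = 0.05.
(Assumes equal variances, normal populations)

Pooled variance: s²_p = [25×10² + 35×11²]/(60) = 112.2500
s_p = 10.5948
SE = s_p×√(1/n₁ + 1/n₂) = 10.5948×√(1/26 + 1/36) = 2.7268
t = (x̄₁ - x̄₂)/SE = (78 - 82)/2.7268 = -1.4669
df = 60, t-critical = ±2.000
Decision: fail to reject H₀

Answer: t = -1.4669, fail to reject H₀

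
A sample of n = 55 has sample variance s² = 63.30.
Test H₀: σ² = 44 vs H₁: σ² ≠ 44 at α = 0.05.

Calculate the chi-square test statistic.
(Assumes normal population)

Answer: χ² = 77.6864, reject H₀

Derivation:
df = n - 1 = 54
χ² = (n-1)s²/σ₀² = 54×63.30/44 = 77.6864
Critical values: χ²_{0.975,54} = 35.586, χ²_{0.025,54} = 76.192
Rejection region: χ² < 35.586 or χ² > 76.192
Decision: reject H₀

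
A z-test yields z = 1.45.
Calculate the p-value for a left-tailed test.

For z = 1.45:
p = P(Z < 1.45) = Φ(1.45) = 0.9265

Answer: p-value ≈ 0.9265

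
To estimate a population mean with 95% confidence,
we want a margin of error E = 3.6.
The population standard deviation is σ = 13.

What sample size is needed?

Answer: n = 51

Derivation:
z_0.025 = 1.960
n = (z×σ/E)² = (1.960×13/3.6)²
n = 50.0949
Round up: n = 51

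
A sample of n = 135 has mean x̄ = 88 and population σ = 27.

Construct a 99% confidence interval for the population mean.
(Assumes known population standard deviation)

Confidence level: 99%, α = 0.01
z_0.005 = 2.576
SE = σ/√n = 27/√135 = 2.3238
Margin of error = 2.576 × 2.3238 = 5.9861
CI: x̄ ± margin = 88 ± 5.9861
CI: (82.0139, 93.9861)

Answer: (82.0139, 93.9861)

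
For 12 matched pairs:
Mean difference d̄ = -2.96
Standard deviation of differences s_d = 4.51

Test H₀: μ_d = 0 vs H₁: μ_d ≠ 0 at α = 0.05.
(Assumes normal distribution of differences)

df = n - 1 = 11
SE = s_d/√n = 4.51/√12 = 1.3019
t = d̄/SE = -2.96/1.3019 = -2.2736
Critical value: t_{0.025,11} = ±2.201
p-value ≈ 0.0440
Decision: reject H₀

Answer: t = -2.2736, reject H₀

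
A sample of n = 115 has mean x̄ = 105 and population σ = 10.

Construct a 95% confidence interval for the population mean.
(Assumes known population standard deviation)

Answer: (103.1723, 106.8277)

Derivation:
Confidence level: 95%, α = 0.05
z_0.025 = 1.960
SE = σ/√n = 10/√115 = 0.9325
Margin of error = 1.960 × 0.9325 = 1.8277
CI: x̄ ± margin = 105 ± 1.8277
CI: (103.1723, 106.8277)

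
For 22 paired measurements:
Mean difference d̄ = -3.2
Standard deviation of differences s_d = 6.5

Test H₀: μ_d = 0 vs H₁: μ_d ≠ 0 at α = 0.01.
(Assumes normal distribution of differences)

df = n - 1 = 21
SE = s_d/√n = 6.5/√22 = 1.3858
t = d̄/SE = -3.2/1.3858 = -2.3091
Critical value: t_{0.005,21} = ±2.831
p-value ≈ 0.0312
Decision: fail to reject H₀

Answer: t = -2.3091, fail to reject H₀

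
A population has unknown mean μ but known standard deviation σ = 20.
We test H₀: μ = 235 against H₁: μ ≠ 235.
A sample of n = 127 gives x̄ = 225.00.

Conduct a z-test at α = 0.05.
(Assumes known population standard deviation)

Answer: z = -5.6348, reject H₀

Derivation:
Standard error: SE = σ/√n = 20/√127 = 1.7747
z-statistic: z = (x̄ - μ₀)/SE = (225.00 - 235)/1.7747 = -5.6348
Critical value: ±1.960
p-value < 0.0001
Decision: reject H₀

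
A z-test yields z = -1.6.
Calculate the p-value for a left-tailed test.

Answer: p-value ≈ 0.0548

Derivation:
For z = -1.6:
p = P(Z < -1.6) = Φ(-1.6) = 0.0548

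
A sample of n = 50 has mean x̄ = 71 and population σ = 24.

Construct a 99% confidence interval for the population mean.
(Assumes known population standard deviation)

Confidence level: 99%, α = 0.01
z_0.005 = 2.576
SE = σ/√n = 24/√50 = 3.3941
Margin of error = 2.576 × 3.3941 = 8.7432
CI: x̄ ± margin = 71 ± 8.7432
CI: (62.2568, 79.7432)

Answer: (62.2568, 79.7432)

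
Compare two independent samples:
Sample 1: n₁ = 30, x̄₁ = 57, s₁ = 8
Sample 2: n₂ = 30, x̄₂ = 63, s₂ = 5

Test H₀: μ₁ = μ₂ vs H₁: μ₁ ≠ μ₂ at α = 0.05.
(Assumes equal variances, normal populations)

Answer: t = -3.4835, reject H₀

Derivation:
Pooled variance: s²_p = [29×8² + 29×5²]/(58) = 44.5000
s_p = 6.6708
SE = s_p×√(1/n₁ + 1/n₂) = 6.6708×√(1/30 + 1/30) = 1.7224
t = (x̄₁ - x̄₂)/SE = (57 - 63)/1.7224 = -3.4835
df = 58, t-critical = ±2.002
Decision: reject H₀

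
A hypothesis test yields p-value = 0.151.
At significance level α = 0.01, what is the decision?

Answer: fail to reject H₀

Derivation:
Compare p-value to α:
0.151 ≥ 0.01
Decision: fail to reject H₀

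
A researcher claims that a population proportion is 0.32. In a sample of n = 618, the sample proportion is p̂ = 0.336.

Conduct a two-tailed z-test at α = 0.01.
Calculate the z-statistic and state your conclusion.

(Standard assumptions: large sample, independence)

Answer: z = 0.8527, fail to reject H₀

Derivation:
H₀: p = 0.32, H₁: p ≠ 0.32
Standard error: SE = √(p₀(1-p₀)/n) = √(0.32×0.68/618) = 0.018764
z-statistic: z = (p̂ - p₀)/SE = (0.336 - 0.32)/0.018764 = 0.8527
Critical value: z_0.005 = ±2.576
p-value = 0.3938
Decision: fail to reject H₀ at α = 0.01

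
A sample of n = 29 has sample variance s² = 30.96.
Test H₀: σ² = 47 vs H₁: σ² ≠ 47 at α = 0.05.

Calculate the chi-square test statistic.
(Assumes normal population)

df = n - 1 = 28
χ² = (n-1)s²/σ₀² = 28×30.96/47 = 18.4443
Critical values: χ²_{0.975,28} = 15.308, χ²_{0.025,28} = 44.461
Rejection region: χ² < 15.308 or χ² > 44.461
Decision: fail to reject H₀

Answer: χ² = 18.4443, fail to reject H₀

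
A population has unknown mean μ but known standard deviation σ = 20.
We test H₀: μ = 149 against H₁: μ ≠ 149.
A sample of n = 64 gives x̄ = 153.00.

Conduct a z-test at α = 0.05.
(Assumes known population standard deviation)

Answer: z = 1.6000, fail to reject H₀

Derivation:
Standard error: SE = σ/√n = 20/√64 = 2.5000
z-statistic: z = (x̄ - μ₀)/SE = (153.00 - 149)/2.5000 = 1.6000
Critical value: ±1.960
p-value = 0.1096
Decision: fail to reject H₀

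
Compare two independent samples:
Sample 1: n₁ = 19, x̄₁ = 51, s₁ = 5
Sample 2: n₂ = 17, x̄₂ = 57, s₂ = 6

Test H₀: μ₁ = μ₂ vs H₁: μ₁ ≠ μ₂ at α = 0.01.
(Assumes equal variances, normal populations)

Pooled variance: s²_p = [18×5² + 16×6²]/(34) = 30.1765
s_p = 5.4933
SE = s_p×√(1/n₁ + 1/n₂) = 5.4933×√(1/19 + 1/17) = 1.8339
t = (x̄₁ - x̄₂)/SE = (51 - 57)/1.8339 = -3.2717
df = 34, t-critical = ±2.728
Decision: reject H₀

Answer: t = -3.2717, reject H₀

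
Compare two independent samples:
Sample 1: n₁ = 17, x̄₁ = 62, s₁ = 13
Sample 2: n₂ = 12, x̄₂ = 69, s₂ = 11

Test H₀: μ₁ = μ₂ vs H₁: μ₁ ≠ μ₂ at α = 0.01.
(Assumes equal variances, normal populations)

Answer: t = -1.5187, fail to reject H₀

Derivation:
Pooled variance: s²_p = [16×13² + 11×11²]/(27) = 149.4444
s_p = 12.2247
SE = s_p×√(1/n₁ + 1/n₂) = 12.2247×√(1/17 + 1/12) = 4.6092
t = (x̄₁ - x̄₂)/SE = (62 - 69)/4.6092 = -1.5187
df = 27, t-critical = ±2.771
Decision: fail to reject H₀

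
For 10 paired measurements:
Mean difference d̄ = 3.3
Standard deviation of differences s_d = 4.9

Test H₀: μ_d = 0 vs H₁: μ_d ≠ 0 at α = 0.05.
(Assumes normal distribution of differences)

df = n - 1 = 9
SE = s_d/√n = 4.9/√10 = 1.5495
t = d̄/SE = 3.3/1.5495 = 2.1297
Critical value: t_{0.025,9} = ±2.262
p-value ≈ 0.0621
Decision: fail to reject H₀

Answer: t = 2.1297, fail to reject H₀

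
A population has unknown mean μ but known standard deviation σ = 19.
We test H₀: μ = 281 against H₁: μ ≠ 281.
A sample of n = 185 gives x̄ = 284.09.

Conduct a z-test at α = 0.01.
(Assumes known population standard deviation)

Answer: z = 2.2120, fail to reject H₀

Derivation:
Standard error: SE = σ/√n = 19/√185 = 1.3969
z-statistic: z = (x̄ - μ₀)/SE = (284.09 - 281)/1.3969 = 2.2120
Critical value: ±2.576
p-value = 0.0270
Decision: fail to reject H₀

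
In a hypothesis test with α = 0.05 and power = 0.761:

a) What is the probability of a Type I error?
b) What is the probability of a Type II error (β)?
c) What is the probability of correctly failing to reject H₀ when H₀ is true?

Answer: a) 0.05, b) 0.239, c) 0.95

Derivation:
a) Type I error probability = α = 0.05
b) Power = P(reject H₀ | H₁ true) = 1 - β = 0.761, so Type II error probability = β = 1 - Power = 0.239
c) P(fail to reject H₀ | H₀ true) = 1 - α = 0.95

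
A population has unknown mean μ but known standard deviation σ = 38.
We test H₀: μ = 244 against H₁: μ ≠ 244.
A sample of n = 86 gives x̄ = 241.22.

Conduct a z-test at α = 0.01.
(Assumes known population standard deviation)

Standard error: SE = σ/√n = 38/√86 = 4.0976
z-statistic: z = (x̄ - μ₀)/SE = (241.22 - 244)/4.0976 = -0.6784
Critical value: ±2.576
p-value = 0.4975
Decision: fail to reject H₀

Answer: z = -0.6784, fail to reject H₀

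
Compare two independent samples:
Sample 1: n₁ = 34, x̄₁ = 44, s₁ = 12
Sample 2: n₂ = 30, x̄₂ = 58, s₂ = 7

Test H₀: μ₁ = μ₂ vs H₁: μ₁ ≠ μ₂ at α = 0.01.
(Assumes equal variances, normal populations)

Answer: t = -5.6013, reject H₀

Derivation:
Pooled variance: s²_p = [33×12² + 29×7²]/(62) = 99.5645
s_p = 9.9782
SE = s_p×√(1/n₁ + 1/n₂) = 9.9782×√(1/34 + 1/30) = 2.4994
t = (x̄₁ - x̄₂)/SE = (44 - 58)/2.4994 = -5.6013
df = 62, t-critical = ±2.657
Decision: reject H₀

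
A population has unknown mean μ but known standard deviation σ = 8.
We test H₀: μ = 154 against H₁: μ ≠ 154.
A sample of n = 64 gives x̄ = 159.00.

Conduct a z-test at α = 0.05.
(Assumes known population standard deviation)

Standard error: SE = σ/√n = 8/√64 = 1.0000
z-statistic: z = (x̄ - μ₀)/SE = (159.00 - 154)/1.0000 = 5.0000
Critical value: ±1.960
p-value < 0.0001
Decision: reject H₀

Answer: z = 5.0000, reject H₀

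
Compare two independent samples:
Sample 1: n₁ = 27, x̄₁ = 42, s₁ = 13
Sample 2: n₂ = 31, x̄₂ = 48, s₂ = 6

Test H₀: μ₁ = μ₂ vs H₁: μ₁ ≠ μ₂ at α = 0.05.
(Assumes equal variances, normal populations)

Pooled variance: s²_p = [26×13² + 30×6²]/(56) = 97.7500
s_p = 9.8869
SE = s_p×√(1/n₁ + 1/n₂) = 9.8869×√(1/27 + 1/31) = 2.6026
t = (x̄₁ - x̄₂)/SE = (42 - 48)/2.6026 = -2.3054
df = 56, t-critical = ±2.003
Decision: reject H₀

Answer: t = -2.3054, reject H₀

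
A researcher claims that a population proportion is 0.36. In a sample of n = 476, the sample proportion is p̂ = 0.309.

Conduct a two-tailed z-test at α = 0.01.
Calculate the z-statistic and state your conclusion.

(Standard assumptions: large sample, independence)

Answer: z = -2.3181, fail to reject H₀

Derivation:
H₀: p = 0.36, H₁: p ≠ 0.36
Standard error: SE = √(p₀(1-p₀)/n) = √(0.36×0.64/476) = 0.022001
z-statistic: z = (p̂ - p₀)/SE = (0.309 - 0.36)/0.022001 = -2.3181
Critical value: z_0.005 = ±2.576
p-value = 0.0204
Decision: fail to reject H₀ at α = 0.01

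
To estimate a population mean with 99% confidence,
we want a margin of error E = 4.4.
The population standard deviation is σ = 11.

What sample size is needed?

Answer: n = 42

Derivation:
z_0.005 = 2.576
n = (z×σ/E)² = (2.576×11/4.4)²
n = 41.4736
Round up: n = 42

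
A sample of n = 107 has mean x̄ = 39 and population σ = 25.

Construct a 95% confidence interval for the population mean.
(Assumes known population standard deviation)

Answer: (34.2631, 43.7369)

Derivation:
Confidence level: 95%, α = 0.05
z_0.025 = 1.960
SE = σ/√n = 25/√107 = 2.4168
Margin of error = 1.960 × 2.4168 = 4.7369
CI: x̄ ± margin = 39 ± 4.7369
CI: (34.2631, 43.7369)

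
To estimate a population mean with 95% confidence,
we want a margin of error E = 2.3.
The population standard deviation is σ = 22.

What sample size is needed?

Answer: n = 352

Derivation:
z_0.025 = 1.960
n = (z×σ/E)² = (1.960×22/2.3)²
n = 351.4810
Round up: n = 352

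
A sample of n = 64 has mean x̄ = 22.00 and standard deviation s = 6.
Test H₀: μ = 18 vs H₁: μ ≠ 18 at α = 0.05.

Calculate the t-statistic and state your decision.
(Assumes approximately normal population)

df = n - 1 = 63
SE = s/√n = 6/√64 = 0.7500
t = (x̄ - μ₀)/SE = (22.00 - 18)/0.7500 = 5.3333
Critical value: t_{0.025,63} = ±1.998
p-value < 0.0001
Decision: reject H₀

Answer: t = 5.3333, reject H₀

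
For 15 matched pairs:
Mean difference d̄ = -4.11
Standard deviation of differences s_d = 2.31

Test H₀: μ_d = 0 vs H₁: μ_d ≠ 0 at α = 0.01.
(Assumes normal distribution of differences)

df = n - 1 = 14
SE = s_d/√n = 2.31/√15 = 0.5964
t = d̄/SE = -4.11/0.5964 = -6.8913
Critical value: t_{0.005,14} = ±2.977
p-value < 0.0001
Decision: reject H₀

Answer: t = -6.8913, reject H₀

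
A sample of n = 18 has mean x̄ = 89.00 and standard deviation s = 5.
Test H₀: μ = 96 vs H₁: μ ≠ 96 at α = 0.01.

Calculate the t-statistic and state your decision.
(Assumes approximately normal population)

Answer: t = -5.9398, reject H₀

Derivation:
df = n - 1 = 17
SE = s/√n = 5/√18 = 1.1785
t = (x̄ - μ₀)/SE = (89.00 - 96)/1.1785 = -5.9398
Critical value: t_{0.005,17} = ±2.898
p-value < 0.0001
Decision: reject H₀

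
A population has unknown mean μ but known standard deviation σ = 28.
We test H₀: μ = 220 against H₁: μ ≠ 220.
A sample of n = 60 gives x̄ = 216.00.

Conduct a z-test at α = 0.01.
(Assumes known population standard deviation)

Answer: z = -1.1066, fail to reject H₀

Derivation:
Standard error: SE = σ/√n = 28/√60 = 3.6148
z-statistic: z = (x̄ - μ₀)/SE = (216.00 - 220)/3.6148 = -1.1066
Critical value: ±2.576
p-value = 0.2685
Decision: fail to reject H₀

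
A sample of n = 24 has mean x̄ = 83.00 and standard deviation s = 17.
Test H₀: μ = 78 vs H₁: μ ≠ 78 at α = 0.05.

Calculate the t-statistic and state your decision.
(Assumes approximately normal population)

df = n - 1 = 23
SE = s/√n = 17/√24 = 3.4701
t = (x̄ - μ₀)/SE = (83.00 - 78)/3.4701 = 1.4409
Critical value: t_{0.025,23} = ±2.069
p-value ≈ 0.1631
Decision: fail to reject H₀

Answer: t = 1.4409, fail to reject H₀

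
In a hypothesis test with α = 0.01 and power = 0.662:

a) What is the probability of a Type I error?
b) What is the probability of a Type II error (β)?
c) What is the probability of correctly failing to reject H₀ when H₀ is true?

a) Type I error probability = α = 0.01
b) Power = P(reject H₀ | H₁ true) = 1 - β = 0.662, so Type II error probability = β = 1 - Power = 0.338
c) P(fail to reject H₀ | H₀ true) = 1 - α = 0.99

Answer: a) 0.01, b) 0.338, c) 0.99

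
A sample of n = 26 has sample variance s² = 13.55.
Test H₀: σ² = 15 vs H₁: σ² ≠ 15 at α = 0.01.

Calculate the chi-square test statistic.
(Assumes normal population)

Answer: χ² = 22.5833, fail to reject H₀

Derivation:
df = n - 1 = 25
χ² = (n-1)s²/σ₀² = 25×13.55/15 = 22.5833
Critical values: χ²_{0.995,25} = 10.520, χ²_{0.005,25} = 46.928
Rejection region: χ² < 10.520 or χ² > 46.928
Decision: fail to reject H₀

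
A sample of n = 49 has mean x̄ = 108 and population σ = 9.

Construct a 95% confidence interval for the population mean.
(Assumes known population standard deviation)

Confidence level: 95%, α = 0.05
z_0.025 = 1.960
SE = σ/√n = 9/√49 = 1.2857
Margin of error = 1.960 × 1.2857 = 2.5200
CI: x̄ ± margin = 108 ± 2.5200
CI: (105.4800, 110.5200)

Answer: (105.4800, 110.5200)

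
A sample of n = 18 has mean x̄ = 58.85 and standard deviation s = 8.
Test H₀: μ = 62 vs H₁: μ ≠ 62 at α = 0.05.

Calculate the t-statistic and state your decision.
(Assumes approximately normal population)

df = n - 1 = 17
SE = s/√n = 8/√18 = 1.8856
t = (x̄ - μ₀)/SE = (58.85 - 62)/1.8856 = -1.6706
Critical value: t_{0.025,17} = ±2.110
p-value ≈ 0.1131
Decision: fail to reject H₀

Answer: t = -1.6706, fail to reject H₀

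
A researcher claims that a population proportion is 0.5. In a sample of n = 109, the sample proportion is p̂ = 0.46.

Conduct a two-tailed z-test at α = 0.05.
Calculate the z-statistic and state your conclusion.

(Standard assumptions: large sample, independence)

Answer: z = -0.8352, fail to reject H₀

Derivation:
H₀: p = 0.5, H₁: p ≠ 0.5
Standard error: SE = √(p₀(1-p₀)/n) = √(0.5×0.5/109) = 0.047891
z-statistic: z = (p̂ - p₀)/SE = (0.46 - 0.5)/0.047891 = -0.8352
Critical value: z_0.025 = ±1.960
p-value = 0.4036
Decision: fail to reject H₀ at α = 0.05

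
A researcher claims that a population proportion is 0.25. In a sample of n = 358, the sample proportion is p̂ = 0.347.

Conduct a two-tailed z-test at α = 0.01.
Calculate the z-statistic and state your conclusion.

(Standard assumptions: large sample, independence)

Answer: z = 4.2386, reject H₀

Derivation:
H₀: p = 0.25, H₁: p ≠ 0.25
Standard error: SE = √(p₀(1-p₀)/n) = √(0.25×0.75/358) = 0.022885
z-statistic: z = (p̂ - p₀)/SE = (0.347 - 0.25)/0.022885 = 4.2386
Critical value: z_0.005 = ±2.576
p-value < 0.0001
Decision: reject H₀ at α = 0.01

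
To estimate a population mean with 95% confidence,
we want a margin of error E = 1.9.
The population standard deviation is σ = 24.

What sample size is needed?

Answer: n = 613

Derivation:
z_0.025 = 1.960
n = (z×σ/E)² = (1.960×24/1.9)²
n = 612.9534
Round up: n = 613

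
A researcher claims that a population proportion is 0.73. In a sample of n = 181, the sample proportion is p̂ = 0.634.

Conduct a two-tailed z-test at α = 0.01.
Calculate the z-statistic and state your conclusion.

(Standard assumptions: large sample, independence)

Answer: z = -2.9092, reject H₀

Derivation:
H₀: p = 0.73, H₁: p ≠ 0.73
Standard error: SE = √(p₀(1-p₀)/n) = √(0.73×0.27/181) = 0.032999
z-statistic: z = (p̂ - p₀)/SE = (0.634 - 0.73)/0.032999 = -2.9092
Critical value: z_0.005 = ±2.576
p-value = 0.0036
Decision: reject H₀ at α = 0.01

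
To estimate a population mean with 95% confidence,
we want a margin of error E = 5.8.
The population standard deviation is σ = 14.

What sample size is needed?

z_0.025 = 1.960
n = (z×σ/E)² = (1.960×14/5.8)²
n = 22.3827
Round up: n = 23

Answer: n = 23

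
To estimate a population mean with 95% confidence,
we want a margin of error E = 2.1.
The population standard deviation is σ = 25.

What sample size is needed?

z_0.025 = 1.960
n = (z×σ/E)² = (1.960×25/2.1)²
n = 544.4444
Round up: n = 545

Answer: n = 545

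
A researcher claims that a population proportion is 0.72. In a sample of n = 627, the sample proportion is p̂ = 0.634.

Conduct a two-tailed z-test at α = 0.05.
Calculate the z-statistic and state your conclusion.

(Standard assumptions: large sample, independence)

H₀: p = 0.72, H₁: p ≠ 0.72
Standard error: SE = √(p₀(1-p₀)/n) = √(0.72×0.28/627) = 0.017931
z-statistic: z = (p̂ - p₀)/SE = (0.634 - 0.72)/0.017931 = -4.7962
Critical value: z_0.025 = ±1.960
p-value < 0.0001
Decision: reject H₀ at α = 0.05

Answer: z = -4.7962, reject H₀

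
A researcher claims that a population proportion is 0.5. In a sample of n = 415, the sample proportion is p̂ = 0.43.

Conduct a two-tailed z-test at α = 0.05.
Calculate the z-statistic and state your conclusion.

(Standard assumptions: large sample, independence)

Answer: z = -2.8520, reject H₀

Derivation:
H₀: p = 0.5, H₁: p ≠ 0.5
Standard error: SE = √(p₀(1-p₀)/n) = √(0.5×0.5/415) = 0.024544
z-statistic: z = (p̂ - p₀)/SE = (0.43 - 0.5)/0.024544 = -2.8520
Critical value: z_0.025 = ±1.960
p-value = 0.0043
Decision: reject H₀ at α = 0.05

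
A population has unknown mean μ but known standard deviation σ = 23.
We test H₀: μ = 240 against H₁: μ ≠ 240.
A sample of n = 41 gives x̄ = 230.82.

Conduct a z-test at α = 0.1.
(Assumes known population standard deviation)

Answer: z = -2.5557, reject H₀

Derivation:
Standard error: SE = σ/√n = 23/√41 = 3.5920
z-statistic: z = (x̄ - μ₀)/SE = (230.82 - 240)/3.5920 = -2.5557
Critical value: ±1.645
p-value = 0.0106
Decision: reject H₀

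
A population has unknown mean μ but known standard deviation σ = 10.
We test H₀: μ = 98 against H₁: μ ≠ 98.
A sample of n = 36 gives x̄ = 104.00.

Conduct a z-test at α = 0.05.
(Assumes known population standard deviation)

Standard error: SE = σ/√n = 10/√36 = 1.6667
z-statistic: z = (x̄ - μ₀)/SE = (104.00 - 98)/1.6667 = 3.5999
Critical value: ±1.960
p-value = 0.0003
Decision: reject H₀

Answer: z = 3.5999, reject H₀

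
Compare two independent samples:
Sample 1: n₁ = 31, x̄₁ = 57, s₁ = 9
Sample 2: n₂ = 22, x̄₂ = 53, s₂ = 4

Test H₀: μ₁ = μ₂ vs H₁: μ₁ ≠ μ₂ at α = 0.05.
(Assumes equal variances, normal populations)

Pooled variance: s²_p = [30×9² + 21×4²]/(51) = 54.2353
s_p = 7.3645
SE = s_p×√(1/n₁ + 1/n₂) = 7.3645×√(1/31 + 1/22) = 2.0530
t = (x̄₁ - x̄₂)/SE = (57 - 53)/2.0530 = 1.9484
df = 51, t-critical = ±2.008
Decision: fail to reject H₀

Answer: t = 1.9484, fail to reject H₀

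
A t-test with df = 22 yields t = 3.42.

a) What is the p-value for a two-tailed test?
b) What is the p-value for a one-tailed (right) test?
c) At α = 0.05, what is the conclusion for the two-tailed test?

Answer: a) 0.0025, b) 0.0012, c) reject H₀

Derivation:
Using t-distribution with df = 22:
a) Two-tailed: p = 2×P(T > 3.42) = 0.0025
b) One-tailed: p = P(T > 3.42) = 0.0012
c) 0.0025 < 0.05, reject H₀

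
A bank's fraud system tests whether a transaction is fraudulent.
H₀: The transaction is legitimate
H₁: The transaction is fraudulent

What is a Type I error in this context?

Type I error (α): Rejecting H₀ when H₀ is true
Type II error (β): Failing to reject H₀ when H₁ is true

Answer: Blocking a legitimate transaction as fraud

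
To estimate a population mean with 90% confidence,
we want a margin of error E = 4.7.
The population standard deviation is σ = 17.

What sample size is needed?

Answer: n = 36

Derivation:
z_0.05 = 1.645
n = (z×σ/E)² = (1.645×17/4.7)²
n = 35.4025
Round up: n = 36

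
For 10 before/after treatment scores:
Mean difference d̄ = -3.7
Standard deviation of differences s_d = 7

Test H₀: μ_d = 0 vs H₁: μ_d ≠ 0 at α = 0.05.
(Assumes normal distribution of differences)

Answer: t = -1.6715, fail to reject H₀

Derivation:
df = n - 1 = 9
SE = s_d/√n = 7/√10 = 2.2136
t = d̄/SE = -3.7/2.2136 = -1.6715
Critical value: t_{0.025,9} = ±2.262
p-value ≈ 0.1290
Decision: fail to reject H₀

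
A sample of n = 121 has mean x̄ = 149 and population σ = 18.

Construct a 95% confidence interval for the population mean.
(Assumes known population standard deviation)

Answer: (145.7927, 152.2073)

Derivation:
Confidence level: 95%, α = 0.05
z_0.025 = 1.960
SE = σ/√n = 18/√121 = 1.6364
Margin of error = 1.960 × 1.6364 = 3.2073
CI: x̄ ± margin = 149 ± 3.2073
CI: (145.7927, 152.2073)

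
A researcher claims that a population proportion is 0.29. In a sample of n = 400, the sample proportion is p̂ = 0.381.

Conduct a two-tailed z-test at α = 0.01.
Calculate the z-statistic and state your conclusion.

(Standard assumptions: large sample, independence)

H₀: p = 0.29, H₁: p ≠ 0.29
Standard error: SE = √(p₀(1-p₀)/n) = √(0.29×0.71/400) = 0.022688
z-statistic: z = (p̂ - p₀)/SE = (0.381 - 0.29)/0.022688 = 4.0109
Critical value: z_0.005 = ±2.576
p-value = 0.0001
Decision: reject H₀ at α = 0.01

Answer: z = 4.0109, reject H₀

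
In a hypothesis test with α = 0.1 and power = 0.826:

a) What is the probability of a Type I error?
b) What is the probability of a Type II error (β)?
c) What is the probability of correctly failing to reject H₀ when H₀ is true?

Answer: a) 0.1, b) 0.174, c) 0.9

Derivation:
a) Type I error probability = α = 0.1
b) Power = P(reject H₀ | H₁ true) = 1 - β = 0.826, so Type II error probability = β = 1 - Power = 0.174
c) P(fail to reject H₀ | H₀ true) = 1 - α = 0.9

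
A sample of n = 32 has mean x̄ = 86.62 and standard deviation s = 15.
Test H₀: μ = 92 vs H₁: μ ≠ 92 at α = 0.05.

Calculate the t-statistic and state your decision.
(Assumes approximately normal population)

df = n - 1 = 31
SE = s/√n = 15/√32 = 2.6517
t = (x̄ - μ₀)/SE = (86.62 - 92)/2.6517 = -2.0289
Critical value: t_{0.025,31} = ±2.040
p-value ≈ 0.0511
Decision: fail to reject H₀

Answer: t = -2.0289, fail to reject H₀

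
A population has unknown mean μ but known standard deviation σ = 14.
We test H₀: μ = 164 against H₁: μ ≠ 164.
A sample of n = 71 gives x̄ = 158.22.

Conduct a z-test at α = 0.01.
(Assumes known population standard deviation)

Standard error: SE = σ/√n = 14/√71 = 1.6615
z-statistic: z = (x̄ - μ₀)/SE = (158.22 - 164)/1.6615 = -3.4788
Critical value: ±2.576
p-value = 0.0005
Decision: reject H₀

Answer: z = -3.4788, reject H₀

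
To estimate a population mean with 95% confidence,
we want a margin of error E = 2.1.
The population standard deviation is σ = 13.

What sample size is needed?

Answer: n = 148

Derivation:
z_0.025 = 1.960
n = (z×σ/E)² = (1.960×13/2.1)²
n = 147.2178
Round up: n = 148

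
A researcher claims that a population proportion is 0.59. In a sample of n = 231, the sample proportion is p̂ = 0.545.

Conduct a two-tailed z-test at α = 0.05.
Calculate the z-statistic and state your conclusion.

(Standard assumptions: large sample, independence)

H₀: p = 0.59, H₁: p ≠ 0.59
Standard error: SE = √(p₀(1-p₀)/n) = √(0.59×0.41/231) = 0.032360
z-statistic: z = (p̂ - p₀)/SE = (0.545 - 0.59)/0.032360 = -1.3906
Critical value: z_0.025 = ±1.960
p-value = 0.1643
Decision: fail to reject H₀ at α = 0.05

Answer: z = -1.3906, fail to reject H₀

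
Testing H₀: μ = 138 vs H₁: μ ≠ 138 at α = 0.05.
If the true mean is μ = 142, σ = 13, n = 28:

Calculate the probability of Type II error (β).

Answer: β ≈ 0.6299

Derivation:
SE = σ/√n = 13/√28 = 2.4568
Critical values: μ₀ ± z_0.025×SE = 138 ± 1.960×2.4568
Acceptance region: (133.1847, 142.8153)
Under H₁ (μ = 142): z_high = (142.8153 - 142)/2.4568 = 0.3319, z_low = (133.1847 - 142)/2.4568 = -3.5881
β = P(not reject | H₁) = Φ(0.3319) - Φ(-3.5881) ≈ 0.6299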